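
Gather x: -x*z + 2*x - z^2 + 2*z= x*(2 - z) - z^2 + 2*z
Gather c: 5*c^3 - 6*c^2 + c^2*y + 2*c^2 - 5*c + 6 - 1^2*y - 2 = 5*c^3 + c^2*(y - 4) - 5*c - y + 4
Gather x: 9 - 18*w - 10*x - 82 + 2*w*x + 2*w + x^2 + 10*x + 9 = 2*w*x - 16*w + x^2 - 64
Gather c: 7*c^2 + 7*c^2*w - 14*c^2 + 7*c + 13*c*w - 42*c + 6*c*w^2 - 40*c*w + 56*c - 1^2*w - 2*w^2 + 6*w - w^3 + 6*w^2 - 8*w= c^2*(7*w - 7) + c*(6*w^2 - 27*w + 21) - w^3 + 4*w^2 - 3*w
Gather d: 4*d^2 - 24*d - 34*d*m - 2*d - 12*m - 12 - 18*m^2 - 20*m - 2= 4*d^2 + d*(-34*m - 26) - 18*m^2 - 32*m - 14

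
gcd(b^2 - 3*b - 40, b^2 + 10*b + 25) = b + 5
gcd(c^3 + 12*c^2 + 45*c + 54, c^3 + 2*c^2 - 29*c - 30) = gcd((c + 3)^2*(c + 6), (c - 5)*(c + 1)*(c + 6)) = c + 6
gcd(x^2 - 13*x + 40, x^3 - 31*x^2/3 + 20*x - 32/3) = x - 8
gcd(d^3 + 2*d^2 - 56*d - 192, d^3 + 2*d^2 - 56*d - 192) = d^3 + 2*d^2 - 56*d - 192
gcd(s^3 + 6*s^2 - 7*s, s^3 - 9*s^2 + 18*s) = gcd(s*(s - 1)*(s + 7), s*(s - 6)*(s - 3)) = s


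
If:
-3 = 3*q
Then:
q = -1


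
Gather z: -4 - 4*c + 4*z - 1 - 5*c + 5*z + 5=-9*c + 9*z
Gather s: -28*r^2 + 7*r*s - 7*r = -28*r^2 + 7*r*s - 7*r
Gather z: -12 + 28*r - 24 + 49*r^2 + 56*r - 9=49*r^2 + 84*r - 45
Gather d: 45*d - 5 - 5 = 45*d - 10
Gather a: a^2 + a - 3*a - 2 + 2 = a^2 - 2*a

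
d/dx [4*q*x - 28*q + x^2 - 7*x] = 4*q + 2*x - 7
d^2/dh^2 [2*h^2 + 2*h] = 4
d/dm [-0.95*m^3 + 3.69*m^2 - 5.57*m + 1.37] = -2.85*m^2 + 7.38*m - 5.57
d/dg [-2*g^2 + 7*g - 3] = 7 - 4*g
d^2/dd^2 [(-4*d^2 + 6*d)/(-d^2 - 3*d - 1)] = 4*(-9*d^3 - 6*d^2 + 9*d + 11)/(d^6 + 9*d^5 + 30*d^4 + 45*d^3 + 30*d^2 + 9*d + 1)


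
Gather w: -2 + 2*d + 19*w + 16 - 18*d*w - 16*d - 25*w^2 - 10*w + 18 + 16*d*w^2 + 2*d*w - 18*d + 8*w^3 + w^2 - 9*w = -16*d*w - 32*d + 8*w^3 + w^2*(16*d - 24) + 32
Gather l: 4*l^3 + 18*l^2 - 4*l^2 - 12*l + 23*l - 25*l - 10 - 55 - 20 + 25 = 4*l^3 + 14*l^2 - 14*l - 60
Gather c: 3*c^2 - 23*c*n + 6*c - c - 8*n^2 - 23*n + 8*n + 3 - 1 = 3*c^2 + c*(5 - 23*n) - 8*n^2 - 15*n + 2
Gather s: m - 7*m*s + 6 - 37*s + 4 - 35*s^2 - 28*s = m - 35*s^2 + s*(-7*m - 65) + 10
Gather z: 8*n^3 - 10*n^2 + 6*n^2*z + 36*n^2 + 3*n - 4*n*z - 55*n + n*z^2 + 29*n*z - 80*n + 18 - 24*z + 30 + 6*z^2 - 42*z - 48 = 8*n^3 + 26*n^2 - 132*n + z^2*(n + 6) + z*(6*n^2 + 25*n - 66)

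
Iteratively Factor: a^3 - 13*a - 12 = (a + 3)*(a^2 - 3*a - 4) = (a - 4)*(a + 3)*(a + 1)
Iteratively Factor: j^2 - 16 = (j + 4)*(j - 4)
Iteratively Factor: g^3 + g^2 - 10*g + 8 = (g - 2)*(g^2 + 3*g - 4) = (g - 2)*(g - 1)*(g + 4)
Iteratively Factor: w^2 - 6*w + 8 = (w - 4)*(w - 2)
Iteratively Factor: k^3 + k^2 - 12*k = (k)*(k^2 + k - 12) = k*(k + 4)*(k - 3)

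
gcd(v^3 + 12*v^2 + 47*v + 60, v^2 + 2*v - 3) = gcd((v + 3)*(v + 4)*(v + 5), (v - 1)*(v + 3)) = v + 3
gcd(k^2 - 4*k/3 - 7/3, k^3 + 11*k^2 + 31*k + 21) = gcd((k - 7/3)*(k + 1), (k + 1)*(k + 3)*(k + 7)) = k + 1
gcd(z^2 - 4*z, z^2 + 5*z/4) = z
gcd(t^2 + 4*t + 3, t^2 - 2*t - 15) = t + 3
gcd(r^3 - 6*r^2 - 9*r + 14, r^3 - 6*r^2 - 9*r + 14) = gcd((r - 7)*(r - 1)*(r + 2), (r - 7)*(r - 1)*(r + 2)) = r^3 - 6*r^2 - 9*r + 14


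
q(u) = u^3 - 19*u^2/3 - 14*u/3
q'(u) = 3*u^2 - 38*u/3 - 14/3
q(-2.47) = -42.18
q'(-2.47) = 44.92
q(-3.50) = -104.12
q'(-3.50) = 76.42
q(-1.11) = -3.99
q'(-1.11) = 13.09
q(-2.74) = -55.33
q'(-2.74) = 52.56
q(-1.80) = -17.95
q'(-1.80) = 27.85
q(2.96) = -43.37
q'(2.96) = -15.88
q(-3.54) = -107.21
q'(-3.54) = 77.77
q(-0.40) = 0.79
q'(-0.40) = 0.88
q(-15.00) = -4730.00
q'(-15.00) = 860.33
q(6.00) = -40.00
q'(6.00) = 27.33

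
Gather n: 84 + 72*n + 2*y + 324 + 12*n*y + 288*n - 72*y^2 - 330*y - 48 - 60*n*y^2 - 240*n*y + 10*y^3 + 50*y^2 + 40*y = n*(-60*y^2 - 228*y + 360) + 10*y^3 - 22*y^2 - 288*y + 360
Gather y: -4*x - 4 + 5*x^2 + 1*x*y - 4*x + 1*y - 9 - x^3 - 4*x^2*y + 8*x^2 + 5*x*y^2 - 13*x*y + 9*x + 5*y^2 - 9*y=-x^3 + 13*x^2 + x + y^2*(5*x + 5) + y*(-4*x^2 - 12*x - 8) - 13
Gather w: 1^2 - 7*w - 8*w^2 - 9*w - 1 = -8*w^2 - 16*w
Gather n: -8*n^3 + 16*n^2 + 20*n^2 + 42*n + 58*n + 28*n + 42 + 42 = -8*n^3 + 36*n^2 + 128*n + 84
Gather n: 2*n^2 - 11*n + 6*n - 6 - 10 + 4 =2*n^2 - 5*n - 12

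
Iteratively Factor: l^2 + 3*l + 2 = (l + 1)*(l + 2)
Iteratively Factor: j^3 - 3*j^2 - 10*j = (j - 5)*(j^2 + 2*j) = j*(j - 5)*(j + 2)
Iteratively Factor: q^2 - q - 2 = (q - 2)*(q + 1)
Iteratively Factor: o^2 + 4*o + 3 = (o + 3)*(o + 1)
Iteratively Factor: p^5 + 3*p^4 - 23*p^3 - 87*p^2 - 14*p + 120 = (p + 3)*(p^4 - 23*p^2 - 18*p + 40) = (p - 5)*(p + 3)*(p^3 + 5*p^2 + 2*p - 8) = (p - 5)*(p - 1)*(p + 3)*(p^2 + 6*p + 8) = (p - 5)*(p - 1)*(p + 2)*(p + 3)*(p + 4)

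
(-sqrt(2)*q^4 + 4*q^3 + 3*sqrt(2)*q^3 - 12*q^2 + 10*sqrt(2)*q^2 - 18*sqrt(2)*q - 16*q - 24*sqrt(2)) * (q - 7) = -sqrt(2)*q^5 + 4*q^4 + 10*sqrt(2)*q^4 - 40*q^3 - 11*sqrt(2)*q^3 - 88*sqrt(2)*q^2 + 68*q^2 + 112*q + 102*sqrt(2)*q + 168*sqrt(2)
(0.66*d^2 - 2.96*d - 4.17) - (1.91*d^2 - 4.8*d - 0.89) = -1.25*d^2 + 1.84*d - 3.28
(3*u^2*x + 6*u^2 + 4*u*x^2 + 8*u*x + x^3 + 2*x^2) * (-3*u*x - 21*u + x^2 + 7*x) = -9*u^3*x^2 - 81*u^3*x - 126*u^3 - 9*u^2*x^3 - 81*u^2*x^2 - 126*u^2*x + u*x^4 + 9*u*x^3 + 14*u*x^2 + x^5 + 9*x^4 + 14*x^3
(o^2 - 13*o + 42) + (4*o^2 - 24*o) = 5*o^2 - 37*o + 42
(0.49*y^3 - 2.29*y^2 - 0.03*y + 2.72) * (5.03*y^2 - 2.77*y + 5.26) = 2.4647*y^5 - 12.876*y^4 + 8.7698*y^3 + 1.7193*y^2 - 7.6922*y + 14.3072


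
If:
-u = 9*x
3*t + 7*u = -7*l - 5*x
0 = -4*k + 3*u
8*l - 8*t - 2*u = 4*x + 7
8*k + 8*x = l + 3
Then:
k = 7047/16408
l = -150/2051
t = -2173/2051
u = 2349/4102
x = -261/4102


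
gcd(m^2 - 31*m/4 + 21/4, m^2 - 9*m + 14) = m - 7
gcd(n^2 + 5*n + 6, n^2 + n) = 1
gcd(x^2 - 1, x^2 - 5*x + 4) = x - 1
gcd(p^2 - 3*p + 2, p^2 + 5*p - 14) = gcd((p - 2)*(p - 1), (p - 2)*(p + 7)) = p - 2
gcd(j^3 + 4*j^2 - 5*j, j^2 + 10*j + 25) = j + 5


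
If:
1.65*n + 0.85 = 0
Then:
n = -0.52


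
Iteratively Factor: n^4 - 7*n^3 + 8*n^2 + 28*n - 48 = (n - 4)*(n^3 - 3*n^2 - 4*n + 12) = (n - 4)*(n - 3)*(n^2 - 4) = (n - 4)*(n - 3)*(n - 2)*(n + 2)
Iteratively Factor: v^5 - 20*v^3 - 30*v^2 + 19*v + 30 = (v + 3)*(v^4 - 3*v^3 - 11*v^2 + 3*v + 10) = (v + 2)*(v + 3)*(v^3 - 5*v^2 - v + 5) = (v + 1)*(v + 2)*(v + 3)*(v^2 - 6*v + 5) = (v - 5)*(v + 1)*(v + 2)*(v + 3)*(v - 1)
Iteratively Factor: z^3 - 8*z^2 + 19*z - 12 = (z - 4)*(z^2 - 4*z + 3) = (z - 4)*(z - 1)*(z - 3)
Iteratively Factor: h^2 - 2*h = (h - 2)*(h)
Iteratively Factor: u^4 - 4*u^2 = (u)*(u^3 - 4*u) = u*(u - 2)*(u^2 + 2*u) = u^2*(u - 2)*(u + 2)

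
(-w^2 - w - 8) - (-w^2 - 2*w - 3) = w - 5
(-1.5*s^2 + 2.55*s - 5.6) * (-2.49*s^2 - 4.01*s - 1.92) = 3.735*s^4 - 0.3345*s^3 + 6.5985*s^2 + 17.56*s + 10.752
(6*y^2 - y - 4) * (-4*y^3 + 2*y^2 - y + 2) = -24*y^5 + 16*y^4 + 8*y^3 + 5*y^2 + 2*y - 8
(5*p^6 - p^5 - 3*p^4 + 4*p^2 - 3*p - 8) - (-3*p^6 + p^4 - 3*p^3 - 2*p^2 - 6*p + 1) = 8*p^6 - p^5 - 4*p^4 + 3*p^3 + 6*p^2 + 3*p - 9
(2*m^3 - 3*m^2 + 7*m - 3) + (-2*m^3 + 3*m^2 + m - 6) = 8*m - 9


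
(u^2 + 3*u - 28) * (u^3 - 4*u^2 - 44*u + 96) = u^5 - u^4 - 84*u^3 + 76*u^2 + 1520*u - 2688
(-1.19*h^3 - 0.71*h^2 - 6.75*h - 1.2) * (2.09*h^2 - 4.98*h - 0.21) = -2.4871*h^5 + 4.4423*h^4 - 10.3218*h^3 + 31.2561*h^2 + 7.3935*h + 0.252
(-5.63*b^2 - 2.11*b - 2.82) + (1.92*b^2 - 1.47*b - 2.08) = -3.71*b^2 - 3.58*b - 4.9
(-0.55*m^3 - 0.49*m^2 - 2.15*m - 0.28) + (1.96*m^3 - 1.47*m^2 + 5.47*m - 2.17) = 1.41*m^3 - 1.96*m^2 + 3.32*m - 2.45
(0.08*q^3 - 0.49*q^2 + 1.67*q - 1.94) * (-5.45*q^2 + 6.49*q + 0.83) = -0.436*q^5 + 3.1897*q^4 - 12.2152*q^3 + 21.0046*q^2 - 11.2045*q - 1.6102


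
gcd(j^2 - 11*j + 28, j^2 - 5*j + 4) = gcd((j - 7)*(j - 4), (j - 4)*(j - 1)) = j - 4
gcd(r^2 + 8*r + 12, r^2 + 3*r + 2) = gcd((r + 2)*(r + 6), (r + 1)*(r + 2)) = r + 2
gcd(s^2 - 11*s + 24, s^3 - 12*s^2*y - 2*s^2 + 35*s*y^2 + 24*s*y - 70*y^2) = 1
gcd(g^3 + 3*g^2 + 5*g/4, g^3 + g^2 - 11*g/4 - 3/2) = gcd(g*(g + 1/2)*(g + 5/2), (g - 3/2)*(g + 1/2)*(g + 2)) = g + 1/2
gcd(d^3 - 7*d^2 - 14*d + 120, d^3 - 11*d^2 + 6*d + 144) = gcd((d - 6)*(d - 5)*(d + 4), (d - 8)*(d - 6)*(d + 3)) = d - 6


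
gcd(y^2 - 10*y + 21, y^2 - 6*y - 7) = y - 7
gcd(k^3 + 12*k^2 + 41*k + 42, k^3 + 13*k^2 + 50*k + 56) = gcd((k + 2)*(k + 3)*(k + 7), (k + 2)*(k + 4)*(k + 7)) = k^2 + 9*k + 14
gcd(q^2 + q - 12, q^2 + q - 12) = q^2 + q - 12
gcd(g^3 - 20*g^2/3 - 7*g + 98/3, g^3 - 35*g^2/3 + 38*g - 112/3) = g^2 - 9*g + 14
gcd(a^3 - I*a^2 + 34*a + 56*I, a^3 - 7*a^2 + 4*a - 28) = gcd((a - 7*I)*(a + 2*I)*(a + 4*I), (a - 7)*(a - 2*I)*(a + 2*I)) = a + 2*I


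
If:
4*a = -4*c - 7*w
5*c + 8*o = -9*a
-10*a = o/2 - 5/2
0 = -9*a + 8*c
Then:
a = 320/1163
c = 360/1163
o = -585/1163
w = -2720/8141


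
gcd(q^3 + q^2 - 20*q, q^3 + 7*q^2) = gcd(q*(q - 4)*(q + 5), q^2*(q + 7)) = q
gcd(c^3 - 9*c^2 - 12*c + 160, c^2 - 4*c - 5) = c - 5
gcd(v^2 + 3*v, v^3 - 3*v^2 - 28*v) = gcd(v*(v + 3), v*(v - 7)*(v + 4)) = v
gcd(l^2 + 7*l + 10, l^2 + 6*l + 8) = l + 2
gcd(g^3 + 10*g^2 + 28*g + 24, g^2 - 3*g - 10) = g + 2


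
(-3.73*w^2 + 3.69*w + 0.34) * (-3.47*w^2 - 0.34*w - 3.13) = 12.9431*w^4 - 11.5361*w^3 + 9.2405*w^2 - 11.6653*w - 1.0642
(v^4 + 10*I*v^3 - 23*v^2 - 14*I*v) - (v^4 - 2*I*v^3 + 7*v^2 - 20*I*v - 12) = 12*I*v^3 - 30*v^2 + 6*I*v + 12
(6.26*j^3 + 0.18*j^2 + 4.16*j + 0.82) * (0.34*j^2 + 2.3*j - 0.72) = 2.1284*j^5 + 14.4592*j^4 - 2.6788*j^3 + 9.7172*j^2 - 1.1092*j - 0.5904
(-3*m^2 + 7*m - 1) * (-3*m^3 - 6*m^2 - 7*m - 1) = 9*m^5 - 3*m^4 - 18*m^3 - 40*m^2 + 1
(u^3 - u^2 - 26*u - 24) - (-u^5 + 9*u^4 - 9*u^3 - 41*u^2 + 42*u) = u^5 - 9*u^4 + 10*u^3 + 40*u^2 - 68*u - 24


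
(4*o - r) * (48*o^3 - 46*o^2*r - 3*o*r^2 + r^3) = 192*o^4 - 232*o^3*r + 34*o^2*r^2 + 7*o*r^3 - r^4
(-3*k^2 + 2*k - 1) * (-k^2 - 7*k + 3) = 3*k^4 + 19*k^3 - 22*k^2 + 13*k - 3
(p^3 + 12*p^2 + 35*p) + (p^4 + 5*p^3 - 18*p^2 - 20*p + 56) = p^4 + 6*p^3 - 6*p^2 + 15*p + 56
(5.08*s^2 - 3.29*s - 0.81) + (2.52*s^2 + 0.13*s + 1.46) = 7.6*s^2 - 3.16*s + 0.65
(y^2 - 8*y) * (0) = 0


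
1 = 1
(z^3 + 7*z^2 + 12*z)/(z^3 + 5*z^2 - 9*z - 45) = z*(z + 4)/(z^2 + 2*z - 15)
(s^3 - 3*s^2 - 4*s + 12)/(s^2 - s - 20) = (-s^3 + 3*s^2 + 4*s - 12)/(-s^2 + s + 20)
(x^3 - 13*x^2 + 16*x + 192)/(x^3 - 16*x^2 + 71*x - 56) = (x^2 - 5*x - 24)/(x^2 - 8*x + 7)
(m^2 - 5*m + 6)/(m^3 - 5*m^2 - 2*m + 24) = (m - 2)/(m^2 - 2*m - 8)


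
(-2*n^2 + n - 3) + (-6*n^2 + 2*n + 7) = -8*n^2 + 3*n + 4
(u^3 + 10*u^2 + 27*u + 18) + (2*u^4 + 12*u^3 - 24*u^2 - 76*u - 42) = 2*u^4 + 13*u^3 - 14*u^2 - 49*u - 24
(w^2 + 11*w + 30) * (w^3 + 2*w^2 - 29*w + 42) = w^5 + 13*w^4 + 23*w^3 - 217*w^2 - 408*w + 1260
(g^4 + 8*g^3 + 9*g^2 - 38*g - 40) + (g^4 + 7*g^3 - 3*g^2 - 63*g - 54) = 2*g^4 + 15*g^3 + 6*g^2 - 101*g - 94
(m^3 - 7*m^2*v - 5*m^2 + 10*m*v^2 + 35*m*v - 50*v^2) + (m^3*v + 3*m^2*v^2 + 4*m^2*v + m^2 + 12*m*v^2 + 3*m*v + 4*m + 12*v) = m^3*v + m^3 + 3*m^2*v^2 - 3*m^2*v - 4*m^2 + 22*m*v^2 + 38*m*v + 4*m - 50*v^2 + 12*v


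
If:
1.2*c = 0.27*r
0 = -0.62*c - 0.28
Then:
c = -0.45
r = -2.01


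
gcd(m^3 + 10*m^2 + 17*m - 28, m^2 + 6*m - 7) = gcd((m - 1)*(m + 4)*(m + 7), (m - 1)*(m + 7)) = m^2 + 6*m - 7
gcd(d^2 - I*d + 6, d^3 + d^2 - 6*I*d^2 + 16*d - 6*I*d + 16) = d + 2*I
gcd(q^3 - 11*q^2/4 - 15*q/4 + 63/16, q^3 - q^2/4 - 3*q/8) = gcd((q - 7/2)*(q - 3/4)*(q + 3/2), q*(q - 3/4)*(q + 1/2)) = q - 3/4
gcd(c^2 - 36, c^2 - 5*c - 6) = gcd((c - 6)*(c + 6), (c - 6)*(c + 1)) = c - 6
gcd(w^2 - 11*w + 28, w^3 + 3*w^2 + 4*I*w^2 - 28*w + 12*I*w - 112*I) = w - 4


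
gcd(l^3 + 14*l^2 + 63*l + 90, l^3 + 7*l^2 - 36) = l^2 + 9*l + 18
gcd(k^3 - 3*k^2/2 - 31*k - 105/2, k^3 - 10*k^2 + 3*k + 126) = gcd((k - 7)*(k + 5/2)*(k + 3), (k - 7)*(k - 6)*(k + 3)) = k^2 - 4*k - 21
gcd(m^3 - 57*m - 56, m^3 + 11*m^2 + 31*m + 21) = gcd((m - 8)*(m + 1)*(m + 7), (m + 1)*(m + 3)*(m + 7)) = m^2 + 8*m + 7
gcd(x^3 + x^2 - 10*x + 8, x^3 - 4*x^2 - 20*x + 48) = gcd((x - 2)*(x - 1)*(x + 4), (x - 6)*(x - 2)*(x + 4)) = x^2 + 2*x - 8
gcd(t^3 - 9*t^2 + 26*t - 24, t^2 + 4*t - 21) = t - 3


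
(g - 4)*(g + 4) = g^2 - 16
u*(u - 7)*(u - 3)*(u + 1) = u^4 - 9*u^3 + 11*u^2 + 21*u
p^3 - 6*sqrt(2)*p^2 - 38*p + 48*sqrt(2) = (p - 8*sqrt(2))*(p - sqrt(2))*(p + 3*sqrt(2))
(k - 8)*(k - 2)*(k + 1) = k^3 - 9*k^2 + 6*k + 16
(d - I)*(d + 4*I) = d^2 + 3*I*d + 4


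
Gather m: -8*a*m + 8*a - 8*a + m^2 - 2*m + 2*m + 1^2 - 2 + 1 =-8*a*m + m^2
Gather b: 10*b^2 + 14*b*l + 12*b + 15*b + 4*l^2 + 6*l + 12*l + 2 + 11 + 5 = 10*b^2 + b*(14*l + 27) + 4*l^2 + 18*l + 18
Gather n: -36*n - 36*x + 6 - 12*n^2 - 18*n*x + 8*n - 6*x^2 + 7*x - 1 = -12*n^2 + n*(-18*x - 28) - 6*x^2 - 29*x + 5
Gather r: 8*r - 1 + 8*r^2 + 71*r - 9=8*r^2 + 79*r - 10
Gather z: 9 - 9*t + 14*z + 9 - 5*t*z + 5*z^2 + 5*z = -9*t + 5*z^2 + z*(19 - 5*t) + 18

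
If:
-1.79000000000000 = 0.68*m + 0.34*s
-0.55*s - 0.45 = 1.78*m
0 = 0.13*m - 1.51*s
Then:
No Solution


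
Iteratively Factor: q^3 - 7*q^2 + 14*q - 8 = (q - 1)*(q^2 - 6*q + 8) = (q - 4)*(q - 1)*(q - 2)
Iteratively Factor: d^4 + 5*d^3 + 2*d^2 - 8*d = (d)*(d^3 + 5*d^2 + 2*d - 8) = d*(d + 2)*(d^2 + 3*d - 4) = d*(d + 2)*(d + 4)*(d - 1)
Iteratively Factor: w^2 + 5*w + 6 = (w + 2)*(w + 3)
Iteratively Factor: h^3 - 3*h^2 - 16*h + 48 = (h - 4)*(h^2 + h - 12) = (h - 4)*(h - 3)*(h + 4)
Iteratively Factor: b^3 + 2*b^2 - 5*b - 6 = (b + 3)*(b^2 - b - 2) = (b - 2)*(b + 3)*(b + 1)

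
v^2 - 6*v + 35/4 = (v - 7/2)*(v - 5/2)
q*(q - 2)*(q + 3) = q^3 + q^2 - 6*q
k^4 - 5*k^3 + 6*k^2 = k^2*(k - 3)*(k - 2)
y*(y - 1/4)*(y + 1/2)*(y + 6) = y^4 + 25*y^3/4 + 11*y^2/8 - 3*y/4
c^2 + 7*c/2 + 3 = (c + 3/2)*(c + 2)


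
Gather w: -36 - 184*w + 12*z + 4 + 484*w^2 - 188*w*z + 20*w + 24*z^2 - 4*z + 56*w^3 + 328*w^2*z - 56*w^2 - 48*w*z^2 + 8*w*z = 56*w^3 + w^2*(328*z + 428) + w*(-48*z^2 - 180*z - 164) + 24*z^2 + 8*z - 32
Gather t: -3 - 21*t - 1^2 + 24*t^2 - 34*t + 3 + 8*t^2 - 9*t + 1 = 32*t^2 - 64*t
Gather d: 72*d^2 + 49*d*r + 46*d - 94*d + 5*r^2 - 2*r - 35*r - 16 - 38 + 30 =72*d^2 + d*(49*r - 48) + 5*r^2 - 37*r - 24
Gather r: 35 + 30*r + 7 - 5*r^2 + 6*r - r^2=-6*r^2 + 36*r + 42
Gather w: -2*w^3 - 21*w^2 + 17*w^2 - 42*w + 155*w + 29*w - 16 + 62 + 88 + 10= -2*w^3 - 4*w^2 + 142*w + 144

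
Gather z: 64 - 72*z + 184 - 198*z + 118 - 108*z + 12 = 378 - 378*z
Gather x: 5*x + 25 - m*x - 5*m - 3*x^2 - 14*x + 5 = -5*m - 3*x^2 + x*(-m - 9) + 30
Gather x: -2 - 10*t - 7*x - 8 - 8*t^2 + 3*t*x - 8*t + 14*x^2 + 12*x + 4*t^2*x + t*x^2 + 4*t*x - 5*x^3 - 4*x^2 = -8*t^2 - 18*t - 5*x^3 + x^2*(t + 10) + x*(4*t^2 + 7*t + 5) - 10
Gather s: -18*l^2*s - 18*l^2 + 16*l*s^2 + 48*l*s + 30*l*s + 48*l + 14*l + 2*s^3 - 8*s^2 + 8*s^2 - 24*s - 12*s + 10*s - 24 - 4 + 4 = -18*l^2 + 16*l*s^2 + 62*l + 2*s^3 + s*(-18*l^2 + 78*l - 26) - 24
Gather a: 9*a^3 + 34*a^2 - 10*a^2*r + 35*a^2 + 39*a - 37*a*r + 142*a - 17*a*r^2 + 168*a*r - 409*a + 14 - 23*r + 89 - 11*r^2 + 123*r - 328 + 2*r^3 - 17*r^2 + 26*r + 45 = 9*a^3 + a^2*(69 - 10*r) + a*(-17*r^2 + 131*r - 228) + 2*r^3 - 28*r^2 + 126*r - 180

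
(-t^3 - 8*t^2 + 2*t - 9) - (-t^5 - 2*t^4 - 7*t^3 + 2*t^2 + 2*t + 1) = t^5 + 2*t^4 + 6*t^3 - 10*t^2 - 10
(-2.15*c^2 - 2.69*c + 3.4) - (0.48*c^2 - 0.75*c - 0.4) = -2.63*c^2 - 1.94*c + 3.8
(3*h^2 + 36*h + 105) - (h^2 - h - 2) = 2*h^2 + 37*h + 107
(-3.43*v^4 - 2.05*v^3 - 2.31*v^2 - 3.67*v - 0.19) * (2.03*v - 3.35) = -6.9629*v^5 + 7.329*v^4 + 2.1782*v^3 + 0.288400000000001*v^2 + 11.9088*v + 0.6365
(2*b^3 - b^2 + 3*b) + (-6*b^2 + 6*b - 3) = 2*b^3 - 7*b^2 + 9*b - 3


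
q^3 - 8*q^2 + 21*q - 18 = (q - 3)^2*(q - 2)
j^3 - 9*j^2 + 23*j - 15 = (j - 5)*(j - 3)*(j - 1)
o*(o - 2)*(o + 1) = o^3 - o^2 - 2*o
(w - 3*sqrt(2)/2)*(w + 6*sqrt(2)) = w^2 + 9*sqrt(2)*w/2 - 18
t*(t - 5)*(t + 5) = t^3 - 25*t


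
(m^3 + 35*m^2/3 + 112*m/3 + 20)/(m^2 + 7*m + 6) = (3*m^2 + 17*m + 10)/(3*(m + 1))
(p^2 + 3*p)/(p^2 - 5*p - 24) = p/(p - 8)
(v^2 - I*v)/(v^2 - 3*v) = (v - I)/(v - 3)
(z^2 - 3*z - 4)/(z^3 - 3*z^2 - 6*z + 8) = (z + 1)/(z^2 + z - 2)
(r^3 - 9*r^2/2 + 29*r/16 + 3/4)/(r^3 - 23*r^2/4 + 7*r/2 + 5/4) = (r^2 - 19*r/4 + 3)/(r^2 - 6*r + 5)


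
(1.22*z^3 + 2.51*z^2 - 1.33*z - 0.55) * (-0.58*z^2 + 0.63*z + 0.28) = -0.7076*z^5 - 0.6872*z^4 + 2.6943*z^3 + 0.1839*z^2 - 0.7189*z - 0.154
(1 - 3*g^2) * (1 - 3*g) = 9*g^3 - 3*g^2 - 3*g + 1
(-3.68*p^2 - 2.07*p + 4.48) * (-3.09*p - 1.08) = 11.3712*p^3 + 10.3707*p^2 - 11.6076*p - 4.8384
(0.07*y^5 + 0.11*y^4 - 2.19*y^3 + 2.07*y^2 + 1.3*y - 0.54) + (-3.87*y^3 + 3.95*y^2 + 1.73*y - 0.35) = 0.07*y^5 + 0.11*y^4 - 6.06*y^3 + 6.02*y^2 + 3.03*y - 0.89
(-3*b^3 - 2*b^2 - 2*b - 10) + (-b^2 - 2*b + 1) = -3*b^3 - 3*b^2 - 4*b - 9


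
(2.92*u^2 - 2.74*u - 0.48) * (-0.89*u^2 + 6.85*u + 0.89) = -2.5988*u^4 + 22.4406*u^3 - 15.743*u^2 - 5.7266*u - 0.4272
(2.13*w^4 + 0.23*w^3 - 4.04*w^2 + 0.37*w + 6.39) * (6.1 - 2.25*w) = -4.7925*w^5 + 12.4755*w^4 + 10.493*w^3 - 25.4765*w^2 - 12.1205*w + 38.979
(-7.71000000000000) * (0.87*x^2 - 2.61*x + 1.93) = -6.7077*x^2 + 20.1231*x - 14.8803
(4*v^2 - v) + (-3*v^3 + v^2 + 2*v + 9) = -3*v^3 + 5*v^2 + v + 9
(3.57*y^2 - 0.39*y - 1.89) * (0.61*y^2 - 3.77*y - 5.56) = 2.1777*y^4 - 13.6968*y^3 - 19.5318*y^2 + 9.2937*y + 10.5084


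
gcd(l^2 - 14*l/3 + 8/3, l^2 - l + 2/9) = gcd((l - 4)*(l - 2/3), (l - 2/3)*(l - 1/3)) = l - 2/3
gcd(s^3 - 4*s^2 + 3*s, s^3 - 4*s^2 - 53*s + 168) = s - 3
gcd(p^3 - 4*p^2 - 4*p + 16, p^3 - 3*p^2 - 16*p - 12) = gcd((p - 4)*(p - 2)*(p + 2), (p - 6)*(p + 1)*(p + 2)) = p + 2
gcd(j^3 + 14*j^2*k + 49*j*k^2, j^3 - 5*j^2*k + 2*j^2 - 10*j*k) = j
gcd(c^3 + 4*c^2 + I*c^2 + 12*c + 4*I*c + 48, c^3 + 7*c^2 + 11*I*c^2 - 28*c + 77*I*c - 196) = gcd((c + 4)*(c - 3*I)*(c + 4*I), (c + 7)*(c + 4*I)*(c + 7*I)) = c + 4*I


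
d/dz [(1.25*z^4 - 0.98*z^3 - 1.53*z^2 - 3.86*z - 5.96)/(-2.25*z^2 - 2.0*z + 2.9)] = (-5.625*z^5 - 5.295*z^4 + 18.42*z^3 - 14.151*z^2 - 35.694*z - 23.114)/(5.0625*z^4 + 9.0*z^3 - 9.05*z^2 - 11.6*z + 8.41)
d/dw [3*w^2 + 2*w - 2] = 6*w + 2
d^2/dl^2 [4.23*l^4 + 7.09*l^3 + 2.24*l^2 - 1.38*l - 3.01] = 50.76*l^2 + 42.54*l + 4.48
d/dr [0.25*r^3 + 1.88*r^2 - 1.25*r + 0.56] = 0.75*r^2 + 3.76*r - 1.25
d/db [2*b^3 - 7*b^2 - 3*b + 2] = 6*b^2 - 14*b - 3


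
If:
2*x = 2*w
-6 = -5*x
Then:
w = 6/5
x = 6/5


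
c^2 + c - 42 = (c - 6)*(c + 7)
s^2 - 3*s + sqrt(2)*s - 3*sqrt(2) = (s - 3)*(s + sqrt(2))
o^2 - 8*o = o*(o - 8)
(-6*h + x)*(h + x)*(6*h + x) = -36*h^3 - 36*h^2*x + h*x^2 + x^3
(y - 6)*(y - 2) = y^2 - 8*y + 12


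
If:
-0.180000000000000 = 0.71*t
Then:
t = -0.25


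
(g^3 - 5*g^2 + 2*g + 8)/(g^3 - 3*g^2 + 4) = (g - 4)/(g - 2)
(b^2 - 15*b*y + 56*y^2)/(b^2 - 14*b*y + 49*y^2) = (-b + 8*y)/(-b + 7*y)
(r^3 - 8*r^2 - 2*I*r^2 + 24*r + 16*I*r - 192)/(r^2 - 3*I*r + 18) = (r^2 + 4*r*(-2 + I) - 32*I)/(r + 3*I)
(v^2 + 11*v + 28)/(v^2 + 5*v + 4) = (v + 7)/(v + 1)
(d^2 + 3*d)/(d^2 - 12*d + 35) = d*(d + 3)/(d^2 - 12*d + 35)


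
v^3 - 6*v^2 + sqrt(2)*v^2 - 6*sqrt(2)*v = v*(v - 6)*(v + sqrt(2))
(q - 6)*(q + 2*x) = q^2 + 2*q*x - 6*q - 12*x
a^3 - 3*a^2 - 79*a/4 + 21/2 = (a - 6)*(a - 1/2)*(a + 7/2)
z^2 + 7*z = z*(z + 7)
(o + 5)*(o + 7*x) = o^2 + 7*o*x + 5*o + 35*x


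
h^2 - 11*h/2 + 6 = (h - 4)*(h - 3/2)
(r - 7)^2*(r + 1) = r^3 - 13*r^2 + 35*r + 49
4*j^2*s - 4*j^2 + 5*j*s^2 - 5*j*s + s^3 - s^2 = (j + s)*(4*j + s)*(s - 1)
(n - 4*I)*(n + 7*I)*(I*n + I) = I*n^3 - 3*n^2 + I*n^2 - 3*n + 28*I*n + 28*I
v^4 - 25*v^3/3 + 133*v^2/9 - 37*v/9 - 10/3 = (v - 6)*(v - 5/3)*(v - 1)*(v + 1/3)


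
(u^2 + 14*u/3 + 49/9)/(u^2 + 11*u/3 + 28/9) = (3*u + 7)/(3*u + 4)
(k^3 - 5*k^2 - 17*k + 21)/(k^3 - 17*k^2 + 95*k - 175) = (k^2 + 2*k - 3)/(k^2 - 10*k + 25)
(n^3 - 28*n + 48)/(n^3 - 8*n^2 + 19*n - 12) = (n^2 + 4*n - 12)/(n^2 - 4*n + 3)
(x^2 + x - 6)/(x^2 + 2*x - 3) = (x - 2)/(x - 1)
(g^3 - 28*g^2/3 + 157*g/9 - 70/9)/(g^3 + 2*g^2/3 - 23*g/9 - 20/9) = (3*g^2 - 23*g + 14)/(3*g^2 + 7*g + 4)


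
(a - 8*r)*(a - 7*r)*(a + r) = a^3 - 14*a^2*r + 41*a*r^2 + 56*r^3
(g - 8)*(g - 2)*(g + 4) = g^3 - 6*g^2 - 24*g + 64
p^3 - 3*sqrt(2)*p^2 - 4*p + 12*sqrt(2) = (p - 2)*(p + 2)*(p - 3*sqrt(2))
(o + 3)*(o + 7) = o^2 + 10*o + 21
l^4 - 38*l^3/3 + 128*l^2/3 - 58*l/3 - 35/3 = (l - 7)*(l - 5)*(l - 1)*(l + 1/3)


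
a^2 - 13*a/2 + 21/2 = (a - 7/2)*(a - 3)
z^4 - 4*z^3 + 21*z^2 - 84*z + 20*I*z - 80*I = (z - 4)*(z - 5*I)*(z + I)*(z + 4*I)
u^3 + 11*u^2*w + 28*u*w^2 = u*(u + 4*w)*(u + 7*w)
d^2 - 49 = (d - 7)*(d + 7)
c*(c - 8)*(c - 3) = c^3 - 11*c^2 + 24*c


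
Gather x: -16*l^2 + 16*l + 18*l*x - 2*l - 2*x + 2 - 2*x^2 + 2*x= -16*l^2 + 18*l*x + 14*l - 2*x^2 + 2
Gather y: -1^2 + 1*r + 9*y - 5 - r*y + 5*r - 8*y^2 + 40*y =6*r - 8*y^2 + y*(49 - r) - 6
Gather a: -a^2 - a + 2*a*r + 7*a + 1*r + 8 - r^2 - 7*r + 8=-a^2 + a*(2*r + 6) - r^2 - 6*r + 16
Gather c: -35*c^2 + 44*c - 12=-35*c^2 + 44*c - 12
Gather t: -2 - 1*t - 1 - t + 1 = -2*t - 2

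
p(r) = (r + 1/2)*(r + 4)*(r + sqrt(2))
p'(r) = (r + 1/2)*(r + 4) + (r + 1/2)*(r + sqrt(2)) + (r + 4)*(r + sqrt(2))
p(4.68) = 274.01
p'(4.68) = 129.43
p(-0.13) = 1.84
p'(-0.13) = 6.88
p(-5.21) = -21.63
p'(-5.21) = 28.17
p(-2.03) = 1.86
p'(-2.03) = -3.29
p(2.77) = 92.63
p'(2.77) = 64.15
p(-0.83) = -0.61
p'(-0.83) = 0.61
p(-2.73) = 3.73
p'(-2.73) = -1.57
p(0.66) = 11.21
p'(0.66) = 17.48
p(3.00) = 108.15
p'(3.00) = 70.85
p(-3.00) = 3.96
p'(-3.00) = -0.12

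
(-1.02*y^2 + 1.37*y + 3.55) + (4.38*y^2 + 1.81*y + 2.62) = 3.36*y^2 + 3.18*y + 6.17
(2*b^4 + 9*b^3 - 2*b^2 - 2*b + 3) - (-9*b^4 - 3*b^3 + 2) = 11*b^4 + 12*b^3 - 2*b^2 - 2*b + 1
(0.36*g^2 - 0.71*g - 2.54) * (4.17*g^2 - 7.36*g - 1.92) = 1.5012*g^4 - 5.6103*g^3 - 6.0574*g^2 + 20.0576*g + 4.8768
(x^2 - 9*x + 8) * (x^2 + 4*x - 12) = x^4 - 5*x^3 - 40*x^2 + 140*x - 96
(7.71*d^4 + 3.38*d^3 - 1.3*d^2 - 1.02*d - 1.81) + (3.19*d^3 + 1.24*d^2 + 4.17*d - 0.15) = 7.71*d^4 + 6.57*d^3 - 0.0600000000000001*d^2 + 3.15*d - 1.96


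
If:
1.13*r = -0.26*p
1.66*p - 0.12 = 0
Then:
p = 0.07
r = -0.02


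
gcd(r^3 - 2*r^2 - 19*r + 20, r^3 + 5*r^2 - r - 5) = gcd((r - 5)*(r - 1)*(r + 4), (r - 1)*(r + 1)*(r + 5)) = r - 1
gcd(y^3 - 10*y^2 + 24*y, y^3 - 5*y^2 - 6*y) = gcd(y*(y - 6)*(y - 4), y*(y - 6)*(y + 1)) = y^2 - 6*y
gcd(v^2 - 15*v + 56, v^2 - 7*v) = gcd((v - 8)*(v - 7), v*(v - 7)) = v - 7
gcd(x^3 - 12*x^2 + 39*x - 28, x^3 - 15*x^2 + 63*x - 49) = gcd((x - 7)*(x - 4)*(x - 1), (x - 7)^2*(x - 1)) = x^2 - 8*x + 7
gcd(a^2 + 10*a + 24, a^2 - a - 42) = a + 6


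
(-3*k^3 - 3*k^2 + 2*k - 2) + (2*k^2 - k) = -3*k^3 - k^2 + k - 2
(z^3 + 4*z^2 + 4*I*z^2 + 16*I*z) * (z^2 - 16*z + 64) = z^5 - 12*z^4 + 4*I*z^4 - 48*I*z^3 + 256*z^2 + 1024*I*z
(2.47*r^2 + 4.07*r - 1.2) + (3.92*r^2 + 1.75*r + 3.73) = 6.39*r^2 + 5.82*r + 2.53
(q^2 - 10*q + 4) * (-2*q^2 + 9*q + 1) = -2*q^4 + 29*q^3 - 97*q^2 + 26*q + 4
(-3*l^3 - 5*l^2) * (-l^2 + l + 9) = 3*l^5 + 2*l^4 - 32*l^3 - 45*l^2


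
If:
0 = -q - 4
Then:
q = -4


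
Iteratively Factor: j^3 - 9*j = (j - 3)*(j^2 + 3*j) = (j - 3)*(j + 3)*(j)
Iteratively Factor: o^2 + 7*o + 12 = (o + 3)*(o + 4)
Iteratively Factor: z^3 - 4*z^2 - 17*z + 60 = (z - 5)*(z^2 + z - 12) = (z - 5)*(z + 4)*(z - 3)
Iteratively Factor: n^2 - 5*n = (n)*(n - 5)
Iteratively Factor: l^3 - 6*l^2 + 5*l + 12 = (l - 3)*(l^2 - 3*l - 4) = (l - 4)*(l - 3)*(l + 1)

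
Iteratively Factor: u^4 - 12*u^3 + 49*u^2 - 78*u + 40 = (u - 5)*(u^3 - 7*u^2 + 14*u - 8) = (u - 5)*(u - 4)*(u^2 - 3*u + 2) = (u - 5)*(u - 4)*(u - 1)*(u - 2)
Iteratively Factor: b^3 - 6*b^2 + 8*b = (b - 4)*(b^2 - 2*b) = (b - 4)*(b - 2)*(b)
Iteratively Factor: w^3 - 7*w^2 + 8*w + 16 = (w - 4)*(w^2 - 3*w - 4) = (w - 4)^2*(w + 1)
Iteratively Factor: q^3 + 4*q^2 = (q)*(q^2 + 4*q) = q^2*(q + 4)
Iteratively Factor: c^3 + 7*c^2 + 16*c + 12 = (c + 3)*(c^2 + 4*c + 4) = (c + 2)*(c + 3)*(c + 2)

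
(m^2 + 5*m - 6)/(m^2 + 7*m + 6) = (m - 1)/(m + 1)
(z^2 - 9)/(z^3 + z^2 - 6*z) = (z - 3)/(z*(z - 2))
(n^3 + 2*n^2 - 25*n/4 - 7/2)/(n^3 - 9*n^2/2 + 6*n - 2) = (4*n^2 + 16*n + 7)/(2*(2*n^2 - 5*n + 2))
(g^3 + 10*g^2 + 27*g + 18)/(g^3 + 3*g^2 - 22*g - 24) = (g + 3)/(g - 4)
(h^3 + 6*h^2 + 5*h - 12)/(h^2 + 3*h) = h + 3 - 4/h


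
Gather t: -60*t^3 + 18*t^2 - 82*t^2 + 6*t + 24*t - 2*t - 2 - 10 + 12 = -60*t^3 - 64*t^2 + 28*t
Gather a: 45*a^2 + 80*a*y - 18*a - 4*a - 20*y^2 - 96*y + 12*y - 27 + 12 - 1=45*a^2 + a*(80*y - 22) - 20*y^2 - 84*y - 16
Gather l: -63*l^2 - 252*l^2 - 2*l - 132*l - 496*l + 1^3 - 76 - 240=-315*l^2 - 630*l - 315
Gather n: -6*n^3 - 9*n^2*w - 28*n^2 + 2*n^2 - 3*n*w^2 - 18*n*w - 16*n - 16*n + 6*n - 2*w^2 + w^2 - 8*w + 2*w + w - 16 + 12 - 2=-6*n^3 + n^2*(-9*w - 26) + n*(-3*w^2 - 18*w - 26) - w^2 - 5*w - 6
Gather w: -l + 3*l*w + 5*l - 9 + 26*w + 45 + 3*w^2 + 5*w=4*l + 3*w^2 + w*(3*l + 31) + 36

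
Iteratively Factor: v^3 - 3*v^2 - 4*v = (v - 4)*(v^2 + v) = v*(v - 4)*(v + 1)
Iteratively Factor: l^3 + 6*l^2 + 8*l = (l + 4)*(l^2 + 2*l) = l*(l + 4)*(l + 2)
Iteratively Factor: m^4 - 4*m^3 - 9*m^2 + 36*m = (m - 3)*(m^3 - m^2 - 12*m) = (m - 4)*(m - 3)*(m^2 + 3*m) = m*(m - 4)*(m - 3)*(m + 3)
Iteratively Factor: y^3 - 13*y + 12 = (y + 4)*(y^2 - 4*y + 3) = (y - 1)*(y + 4)*(y - 3)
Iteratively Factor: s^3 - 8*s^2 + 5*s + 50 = (s + 2)*(s^2 - 10*s + 25) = (s - 5)*(s + 2)*(s - 5)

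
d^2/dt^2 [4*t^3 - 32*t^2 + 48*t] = 24*t - 64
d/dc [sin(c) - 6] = cos(c)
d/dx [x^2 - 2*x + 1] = 2*x - 2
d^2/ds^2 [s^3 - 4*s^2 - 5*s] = 6*s - 8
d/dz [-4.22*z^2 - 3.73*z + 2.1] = -8.44*z - 3.73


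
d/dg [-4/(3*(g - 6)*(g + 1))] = 4*(2*g - 5)/(3*(g - 6)^2*(g + 1)^2)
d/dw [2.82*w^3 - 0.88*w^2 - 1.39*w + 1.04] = 8.46*w^2 - 1.76*w - 1.39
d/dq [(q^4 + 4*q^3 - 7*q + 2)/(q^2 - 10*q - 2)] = (2*q^5 - 26*q^4 - 88*q^3 - 17*q^2 - 4*q + 34)/(q^4 - 20*q^3 + 96*q^2 + 40*q + 4)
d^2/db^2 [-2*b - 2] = 0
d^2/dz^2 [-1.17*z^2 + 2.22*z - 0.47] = -2.34000000000000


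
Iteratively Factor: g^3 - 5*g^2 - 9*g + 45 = (g - 3)*(g^2 - 2*g - 15) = (g - 5)*(g - 3)*(g + 3)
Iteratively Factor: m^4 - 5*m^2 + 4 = (m - 1)*(m^3 + m^2 - 4*m - 4) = (m - 1)*(m + 1)*(m^2 - 4) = (m - 1)*(m + 1)*(m + 2)*(m - 2)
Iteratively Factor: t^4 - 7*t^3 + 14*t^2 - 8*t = (t)*(t^3 - 7*t^2 + 14*t - 8) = t*(t - 2)*(t^2 - 5*t + 4) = t*(t - 4)*(t - 2)*(t - 1)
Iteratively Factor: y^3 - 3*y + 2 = (y + 2)*(y^2 - 2*y + 1) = (y - 1)*(y + 2)*(y - 1)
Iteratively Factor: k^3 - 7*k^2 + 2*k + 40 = (k + 2)*(k^2 - 9*k + 20) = (k - 4)*(k + 2)*(k - 5)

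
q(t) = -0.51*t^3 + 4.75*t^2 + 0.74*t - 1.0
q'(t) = -1.53*t^2 + 9.5*t + 0.74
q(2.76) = 26.50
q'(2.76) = 15.31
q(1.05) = 4.42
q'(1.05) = 9.03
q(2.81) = 27.27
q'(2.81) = 15.35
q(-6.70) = 360.66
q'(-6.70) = -131.59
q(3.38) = 36.07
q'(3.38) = 15.37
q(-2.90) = 49.24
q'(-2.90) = -39.68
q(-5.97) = 272.39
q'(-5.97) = -110.51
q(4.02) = 45.60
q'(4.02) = 14.20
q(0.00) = -1.00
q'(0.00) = 0.74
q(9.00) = 18.62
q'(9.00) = -37.69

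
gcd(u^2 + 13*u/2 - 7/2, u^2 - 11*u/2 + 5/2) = u - 1/2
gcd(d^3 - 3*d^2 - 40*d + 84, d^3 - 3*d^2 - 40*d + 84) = d^3 - 3*d^2 - 40*d + 84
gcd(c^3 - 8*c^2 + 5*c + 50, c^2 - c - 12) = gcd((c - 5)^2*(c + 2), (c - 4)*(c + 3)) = 1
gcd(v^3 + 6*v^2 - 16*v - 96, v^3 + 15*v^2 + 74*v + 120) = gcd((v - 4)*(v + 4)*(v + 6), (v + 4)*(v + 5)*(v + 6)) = v^2 + 10*v + 24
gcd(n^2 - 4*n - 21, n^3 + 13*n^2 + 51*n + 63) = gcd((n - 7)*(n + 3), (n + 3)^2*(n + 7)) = n + 3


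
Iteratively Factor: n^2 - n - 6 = (n - 3)*(n + 2)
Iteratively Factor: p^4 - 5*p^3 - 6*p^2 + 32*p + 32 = (p - 4)*(p^3 - p^2 - 10*p - 8) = (p - 4)*(p + 1)*(p^2 - 2*p - 8) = (p - 4)*(p + 1)*(p + 2)*(p - 4)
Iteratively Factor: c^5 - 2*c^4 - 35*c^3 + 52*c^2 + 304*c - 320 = (c - 1)*(c^4 - c^3 - 36*c^2 + 16*c + 320) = (c - 5)*(c - 1)*(c^3 + 4*c^2 - 16*c - 64) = (c - 5)*(c - 4)*(c - 1)*(c^2 + 8*c + 16) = (c - 5)*(c - 4)*(c - 1)*(c + 4)*(c + 4)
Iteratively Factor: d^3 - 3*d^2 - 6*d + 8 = (d - 4)*(d^2 + d - 2) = (d - 4)*(d + 2)*(d - 1)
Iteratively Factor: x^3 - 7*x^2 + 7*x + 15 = (x - 5)*(x^2 - 2*x - 3) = (x - 5)*(x + 1)*(x - 3)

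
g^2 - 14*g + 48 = (g - 8)*(g - 6)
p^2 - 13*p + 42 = (p - 7)*(p - 6)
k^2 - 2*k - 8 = (k - 4)*(k + 2)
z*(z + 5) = z^2 + 5*z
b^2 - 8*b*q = b*(b - 8*q)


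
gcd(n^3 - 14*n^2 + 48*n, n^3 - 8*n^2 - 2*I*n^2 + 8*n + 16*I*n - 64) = n - 8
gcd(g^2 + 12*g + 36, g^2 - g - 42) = g + 6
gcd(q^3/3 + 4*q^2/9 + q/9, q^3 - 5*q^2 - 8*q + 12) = 1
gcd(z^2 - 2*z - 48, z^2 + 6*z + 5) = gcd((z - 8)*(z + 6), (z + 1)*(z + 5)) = 1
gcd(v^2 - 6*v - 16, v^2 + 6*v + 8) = v + 2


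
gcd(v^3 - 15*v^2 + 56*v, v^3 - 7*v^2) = v^2 - 7*v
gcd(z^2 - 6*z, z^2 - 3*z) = z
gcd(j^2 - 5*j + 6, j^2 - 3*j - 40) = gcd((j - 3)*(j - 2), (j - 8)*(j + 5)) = 1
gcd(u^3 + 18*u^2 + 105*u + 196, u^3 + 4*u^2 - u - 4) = u + 4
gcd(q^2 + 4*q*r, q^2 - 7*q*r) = q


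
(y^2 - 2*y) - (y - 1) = y^2 - 3*y + 1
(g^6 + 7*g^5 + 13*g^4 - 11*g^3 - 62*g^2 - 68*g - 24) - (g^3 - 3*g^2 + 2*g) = g^6 + 7*g^5 + 13*g^4 - 12*g^3 - 59*g^2 - 70*g - 24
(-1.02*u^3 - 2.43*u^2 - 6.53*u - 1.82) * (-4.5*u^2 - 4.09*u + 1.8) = 4.59*u^5 + 15.1068*u^4 + 37.4877*u^3 + 30.5237*u^2 - 4.3102*u - 3.276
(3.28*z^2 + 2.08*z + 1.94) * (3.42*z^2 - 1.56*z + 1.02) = 11.2176*z^4 + 1.9968*z^3 + 6.7356*z^2 - 0.9048*z + 1.9788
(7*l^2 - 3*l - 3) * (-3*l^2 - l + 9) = -21*l^4 + 2*l^3 + 75*l^2 - 24*l - 27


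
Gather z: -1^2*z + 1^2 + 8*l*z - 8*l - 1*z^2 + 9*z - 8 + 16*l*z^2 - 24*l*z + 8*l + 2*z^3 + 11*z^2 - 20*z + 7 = 2*z^3 + z^2*(16*l + 10) + z*(-16*l - 12)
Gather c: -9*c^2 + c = -9*c^2 + c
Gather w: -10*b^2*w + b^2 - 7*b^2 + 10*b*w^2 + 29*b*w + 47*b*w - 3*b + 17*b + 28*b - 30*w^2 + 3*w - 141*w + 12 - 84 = -6*b^2 + 42*b + w^2*(10*b - 30) + w*(-10*b^2 + 76*b - 138) - 72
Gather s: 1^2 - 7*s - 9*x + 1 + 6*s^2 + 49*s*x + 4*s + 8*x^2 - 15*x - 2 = 6*s^2 + s*(49*x - 3) + 8*x^2 - 24*x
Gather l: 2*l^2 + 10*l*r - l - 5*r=2*l^2 + l*(10*r - 1) - 5*r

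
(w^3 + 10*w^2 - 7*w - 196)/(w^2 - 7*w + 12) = (w^2 + 14*w + 49)/(w - 3)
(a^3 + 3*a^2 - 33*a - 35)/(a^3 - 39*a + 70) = (a + 1)/(a - 2)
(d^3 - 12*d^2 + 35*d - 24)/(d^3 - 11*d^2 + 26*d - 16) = (d - 3)/(d - 2)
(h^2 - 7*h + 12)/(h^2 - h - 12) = (h - 3)/(h + 3)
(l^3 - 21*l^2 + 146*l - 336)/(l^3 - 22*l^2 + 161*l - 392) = (l - 6)/(l - 7)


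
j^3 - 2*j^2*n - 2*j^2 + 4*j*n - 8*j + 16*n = (j - 4)*(j + 2)*(j - 2*n)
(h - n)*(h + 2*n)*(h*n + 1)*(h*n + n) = h^4*n^2 + h^3*n^3 + h^3*n^2 + h^3*n - 2*h^2*n^4 + h^2*n^3 + h^2*n^2 + h^2*n - 2*h*n^4 - 2*h*n^3 + h*n^2 - 2*n^3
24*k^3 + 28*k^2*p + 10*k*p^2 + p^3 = (2*k + p)^2*(6*k + p)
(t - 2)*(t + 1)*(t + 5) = t^3 + 4*t^2 - 7*t - 10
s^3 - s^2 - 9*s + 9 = (s - 3)*(s - 1)*(s + 3)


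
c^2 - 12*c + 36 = (c - 6)^2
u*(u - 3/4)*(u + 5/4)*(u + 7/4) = u^4 + 9*u^3/4 - u^2/16 - 105*u/64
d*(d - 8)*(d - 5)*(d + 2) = d^4 - 11*d^3 + 14*d^2 + 80*d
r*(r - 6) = r^2 - 6*r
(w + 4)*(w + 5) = w^2 + 9*w + 20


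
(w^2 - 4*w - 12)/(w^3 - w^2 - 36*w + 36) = (w + 2)/(w^2 + 5*w - 6)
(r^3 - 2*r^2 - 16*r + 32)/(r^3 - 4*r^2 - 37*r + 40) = (r^3 - 2*r^2 - 16*r + 32)/(r^3 - 4*r^2 - 37*r + 40)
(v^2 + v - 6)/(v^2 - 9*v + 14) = (v + 3)/(v - 7)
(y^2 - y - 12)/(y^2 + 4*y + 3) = (y - 4)/(y + 1)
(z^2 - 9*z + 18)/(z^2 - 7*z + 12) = (z - 6)/(z - 4)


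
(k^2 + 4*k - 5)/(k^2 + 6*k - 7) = (k + 5)/(k + 7)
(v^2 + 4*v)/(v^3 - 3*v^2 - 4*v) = (v + 4)/(v^2 - 3*v - 4)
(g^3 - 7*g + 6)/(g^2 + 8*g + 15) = (g^2 - 3*g + 2)/(g + 5)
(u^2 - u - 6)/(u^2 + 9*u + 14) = (u - 3)/(u + 7)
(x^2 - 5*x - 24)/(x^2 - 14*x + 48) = (x + 3)/(x - 6)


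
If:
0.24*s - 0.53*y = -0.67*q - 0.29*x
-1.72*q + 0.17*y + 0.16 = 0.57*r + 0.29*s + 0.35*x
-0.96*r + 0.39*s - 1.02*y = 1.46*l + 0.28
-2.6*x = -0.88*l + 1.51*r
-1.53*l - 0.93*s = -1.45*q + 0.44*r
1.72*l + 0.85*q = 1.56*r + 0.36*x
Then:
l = -0.20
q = 0.09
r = -0.18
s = 0.54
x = 0.04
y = 0.38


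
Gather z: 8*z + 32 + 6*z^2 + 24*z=6*z^2 + 32*z + 32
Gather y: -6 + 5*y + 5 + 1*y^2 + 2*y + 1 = y^2 + 7*y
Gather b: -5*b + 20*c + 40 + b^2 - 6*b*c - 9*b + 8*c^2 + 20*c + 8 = b^2 + b*(-6*c - 14) + 8*c^2 + 40*c + 48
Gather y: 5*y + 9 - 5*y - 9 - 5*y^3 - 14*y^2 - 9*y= -5*y^3 - 14*y^2 - 9*y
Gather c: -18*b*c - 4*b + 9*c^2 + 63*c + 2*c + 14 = -4*b + 9*c^2 + c*(65 - 18*b) + 14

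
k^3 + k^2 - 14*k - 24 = (k - 4)*(k + 2)*(k + 3)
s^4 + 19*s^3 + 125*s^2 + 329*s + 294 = (s + 2)*(s + 3)*(s + 7)^2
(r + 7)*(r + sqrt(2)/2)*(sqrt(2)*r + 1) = sqrt(2)*r^3 + 2*r^2 + 7*sqrt(2)*r^2 + sqrt(2)*r/2 + 14*r + 7*sqrt(2)/2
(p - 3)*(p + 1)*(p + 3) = p^3 + p^2 - 9*p - 9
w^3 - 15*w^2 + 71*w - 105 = (w - 7)*(w - 5)*(w - 3)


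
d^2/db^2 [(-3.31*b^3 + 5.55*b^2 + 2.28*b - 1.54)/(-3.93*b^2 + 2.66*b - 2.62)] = (-1.70530256582424e-13*b^5 - 207.788944*b^3 + 347.179344*b^2 + 180.59136*b - 117.895072)/(60.698457*b^6 - 123.250302*b^5 + 204.818238*b^4 - 183.154832*b^3 + 136.545492*b^2 - 54.777912*b + 17.984728)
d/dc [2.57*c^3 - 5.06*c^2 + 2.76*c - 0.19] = 7.71*c^2 - 10.12*c + 2.76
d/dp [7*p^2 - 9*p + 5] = 14*p - 9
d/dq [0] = 0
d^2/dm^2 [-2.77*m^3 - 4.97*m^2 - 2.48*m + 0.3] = -16.62*m - 9.94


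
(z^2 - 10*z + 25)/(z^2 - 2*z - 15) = (z - 5)/(z + 3)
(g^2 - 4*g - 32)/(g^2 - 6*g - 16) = (g + 4)/(g + 2)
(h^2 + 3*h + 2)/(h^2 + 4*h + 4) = (h + 1)/(h + 2)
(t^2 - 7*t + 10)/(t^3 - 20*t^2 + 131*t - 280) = (t - 2)/(t^2 - 15*t + 56)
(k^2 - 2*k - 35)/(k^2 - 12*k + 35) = (k + 5)/(k - 5)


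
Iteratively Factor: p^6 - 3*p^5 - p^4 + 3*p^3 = (p - 1)*(p^5 - 2*p^4 - 3*p^3) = (p - 1)*(p + 1)*(p^4 - 3*p^3) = (p - 3)*(p - 1)*(p + 1)*(p^3) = p*(p - 3)*(p - 1)*(p + 1)*(p^2) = p^2*(p - 3)*(p - 1)*(p + 1)*(p)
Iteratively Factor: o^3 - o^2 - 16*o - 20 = (o + 2)*(o^2 - 3*o - 10) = (o - 5)*(o + 2)*(o + 2)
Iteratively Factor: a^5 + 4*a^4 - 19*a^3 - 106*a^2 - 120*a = (a + 4)*(a^4 - 19*a^2 - 30*a) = a*(a + 4)*(a^3 - 19*a - 30) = a*(a + 3)*(a + 4)*(a^2 - 3*a - 10) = a*(a - 5)*(a + 3)*(a + 4)*(a + 2)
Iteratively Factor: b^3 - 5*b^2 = (b)*(b^2 - 5*b) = b^2*(b - 5)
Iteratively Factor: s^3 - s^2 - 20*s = (s + 4)*(s^2 - 5*s) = (s - 5)*(s + 4)*(s)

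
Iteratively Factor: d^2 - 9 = (d - 3)*(d + 3)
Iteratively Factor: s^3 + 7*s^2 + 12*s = (s + 3)*(s^2 + 4*s) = s*(s + 3)*(s + 4)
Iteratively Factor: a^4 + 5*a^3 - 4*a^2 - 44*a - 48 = (a + 2)*(a^3 + 3*a^2 - 10*a - 24) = (a + 2)^2*(a^2 + a - 12) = (a - 3)*(a + 2)^2*(a + 4)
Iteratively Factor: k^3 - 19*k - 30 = (k + 2)*(k^2 - 2*k - 15) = (k - 5)*(k + 2)*(k + 3)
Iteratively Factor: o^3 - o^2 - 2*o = (o + 1)*(o^2 - 2*o) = (o - 2)*(o + 1)*(o)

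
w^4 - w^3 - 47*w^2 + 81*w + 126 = (w - 6)*(w - 3)*(w + 1)*(w + 7)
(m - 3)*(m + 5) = m^2 + 2*m - 15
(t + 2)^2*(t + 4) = t^3 + 8*t^2 + 20*t + 16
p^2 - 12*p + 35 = (p - 7)*(p - 5)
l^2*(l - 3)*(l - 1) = l^4 - 4*l^3 + 3*l^2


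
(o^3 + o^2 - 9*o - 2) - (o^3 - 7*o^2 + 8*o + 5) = 8*o^2 - 17*o - 7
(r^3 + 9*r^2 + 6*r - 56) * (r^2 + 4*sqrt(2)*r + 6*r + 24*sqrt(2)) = r^5 + 4*sqrt(2)*r^4 + 15*r^4 + 60*r^3 + 60*sqrt(2)*r^3 - 20*r^2 + 240*sqrt(2)*r^2 - 336*r - 80*sqrt(2)*r - 1344*sqrt(2)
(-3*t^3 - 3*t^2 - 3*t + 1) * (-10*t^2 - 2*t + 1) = 30*t^5 + 36*t^4 + 33*t^3 - 7*t^2 - 5*t + 1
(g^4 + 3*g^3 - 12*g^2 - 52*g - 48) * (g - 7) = g^5 - 4*g^4 - 33*g^3 + 32*g^2 + 316*g + 336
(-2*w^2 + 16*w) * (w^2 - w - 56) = -2*w^4 + 18*w^3 + 96*w^2 - 896*w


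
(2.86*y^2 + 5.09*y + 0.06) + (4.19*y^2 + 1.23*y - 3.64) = 7.05*y^2 + 6.32*y - 3.58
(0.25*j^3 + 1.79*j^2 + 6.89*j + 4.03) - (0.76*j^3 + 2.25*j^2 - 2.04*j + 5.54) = -0.51*j^3 - 0.46*j^2 + 8.93*j - 1.51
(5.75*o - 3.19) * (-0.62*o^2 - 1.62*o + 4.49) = -3.565*o^3 - 7.3372*o^2 + 30.9853*o - 14.3231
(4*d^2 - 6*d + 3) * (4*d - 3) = 16*d^3 - 36*d^2 + 30*d - 9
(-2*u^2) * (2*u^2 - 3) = -4*u^4 + 6*u^2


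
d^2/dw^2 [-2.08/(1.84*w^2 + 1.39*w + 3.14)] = (14.084096*w^2 + 10.639616*w - 2.08*(3.68*w + 1.39)*(7.36*w + 2.78) + 24.034816)/(1.84*w^2 + 1.39*w + 3.14)^3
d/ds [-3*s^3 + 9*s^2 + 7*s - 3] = -9*s^2 + 18*s + 7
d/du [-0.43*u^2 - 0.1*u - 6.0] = -0.86*u - 0.1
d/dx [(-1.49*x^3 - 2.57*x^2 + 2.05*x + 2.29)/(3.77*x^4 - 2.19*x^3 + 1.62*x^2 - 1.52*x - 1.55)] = (5.6173*x^6 + 19.3778*x^5 - 31.2276*x^4 - 21.0246*x^3 + 22.5592*x^2 + 0.547399999999999*x + 0.3033)/(14.2129*x^8 - 16.5126*x^7 + 17.0109*x^6 - 18.5564*x^5 - 2.405*x^4 + 1.8642*x^3 - 2.7116*x^2 + 4.712*x + 2.4025)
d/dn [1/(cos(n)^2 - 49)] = 2*sin(n)*cos(n)/(cos(n)^2 - 49)^2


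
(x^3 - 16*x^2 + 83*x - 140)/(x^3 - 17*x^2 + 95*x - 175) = (x - 4)/(x - 5)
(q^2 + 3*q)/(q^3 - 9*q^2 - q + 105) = q/(q^2 - 12*q + 35)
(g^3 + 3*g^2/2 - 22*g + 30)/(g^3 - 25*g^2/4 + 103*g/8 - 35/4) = 4*(g + 6)/(4*g - 7)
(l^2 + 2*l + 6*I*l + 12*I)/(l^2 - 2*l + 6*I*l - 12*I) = (l + 2)/(l - 2)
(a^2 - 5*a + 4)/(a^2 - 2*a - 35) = (-a^2 + 5*a - 4)/(-a^2 + 2*a + 35)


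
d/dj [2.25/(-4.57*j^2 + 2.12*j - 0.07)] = (20.565*j - 4.77)/(4.57*j^2 - 2.12*j + 0.07)^2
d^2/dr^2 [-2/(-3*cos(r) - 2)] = 6*(3*sin(r)^2 + 2*cos(r) + 3)/(3*cos(r) + 2)^3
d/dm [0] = 0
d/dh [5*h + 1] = 5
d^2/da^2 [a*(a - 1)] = 2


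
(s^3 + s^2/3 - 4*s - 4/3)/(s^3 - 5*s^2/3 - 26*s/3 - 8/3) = (s - 2)/(s - 4)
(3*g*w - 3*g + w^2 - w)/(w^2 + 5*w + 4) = (3*g*w - 3*g + w^2 - w)/(w^2 + 5*w + 4)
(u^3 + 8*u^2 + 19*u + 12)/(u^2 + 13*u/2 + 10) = 2*(u^2 + 4*u + 3)/(2*u + 5)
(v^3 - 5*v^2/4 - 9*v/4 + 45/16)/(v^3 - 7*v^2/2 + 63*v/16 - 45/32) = 2*(2*v + 3)/(4*v - 3)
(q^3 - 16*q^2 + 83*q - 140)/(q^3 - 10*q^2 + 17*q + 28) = (q - 5)/(q + 1)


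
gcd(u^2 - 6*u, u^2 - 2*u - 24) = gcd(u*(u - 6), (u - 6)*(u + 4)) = u - 6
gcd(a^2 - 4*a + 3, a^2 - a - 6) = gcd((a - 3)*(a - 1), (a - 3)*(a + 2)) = a - 3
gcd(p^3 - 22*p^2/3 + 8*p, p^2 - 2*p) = p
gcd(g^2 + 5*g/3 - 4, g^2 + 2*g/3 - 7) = g + 3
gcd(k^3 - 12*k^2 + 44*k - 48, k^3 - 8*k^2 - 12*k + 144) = k - 6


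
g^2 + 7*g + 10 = (g + 2)*(g + 5)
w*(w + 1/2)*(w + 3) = w^3 + 7*w^2/2 + 3*w/2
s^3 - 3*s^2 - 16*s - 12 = (s - 6)*(s + 1)*(s + 2)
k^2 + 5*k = k*(k + 5)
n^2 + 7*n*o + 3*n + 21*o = (n + 3)*(n + 7*o)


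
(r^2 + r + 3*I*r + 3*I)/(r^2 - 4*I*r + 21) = (r + 1)/(r - 7*I)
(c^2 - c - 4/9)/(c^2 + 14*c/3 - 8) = (c + 1/3)/(c + 6)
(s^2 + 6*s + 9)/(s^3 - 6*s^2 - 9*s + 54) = (s + 3)/(s^2 - 9*s + 18)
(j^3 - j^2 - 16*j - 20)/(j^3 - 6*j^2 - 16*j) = (j^2 - 3*j - 10)/(j*(j - 8))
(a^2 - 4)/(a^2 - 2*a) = (a + 2)/a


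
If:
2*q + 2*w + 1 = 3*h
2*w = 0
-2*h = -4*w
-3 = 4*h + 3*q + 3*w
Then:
No Solution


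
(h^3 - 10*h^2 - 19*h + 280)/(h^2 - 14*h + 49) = (h^2 - 3*h - 40)/(h - 7)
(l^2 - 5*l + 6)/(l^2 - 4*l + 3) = (l - 2)/(l - 1)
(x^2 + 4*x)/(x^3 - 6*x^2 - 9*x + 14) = x*(x + 4)/(x^3 - 6*x^2 - 9*x + 14)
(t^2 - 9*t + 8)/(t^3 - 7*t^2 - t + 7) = (t - 8)/(t^2 - 6*t - 7)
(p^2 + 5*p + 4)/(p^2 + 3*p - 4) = (p + 1)/(p - 1)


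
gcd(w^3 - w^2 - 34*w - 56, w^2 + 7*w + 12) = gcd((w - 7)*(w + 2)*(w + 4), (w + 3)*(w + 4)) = w + 4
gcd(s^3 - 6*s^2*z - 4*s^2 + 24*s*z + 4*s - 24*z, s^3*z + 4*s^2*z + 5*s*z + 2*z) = 1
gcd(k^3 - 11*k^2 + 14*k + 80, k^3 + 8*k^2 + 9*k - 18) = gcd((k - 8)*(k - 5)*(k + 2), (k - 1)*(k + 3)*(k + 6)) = 1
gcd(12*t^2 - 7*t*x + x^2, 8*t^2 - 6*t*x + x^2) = -4*t + x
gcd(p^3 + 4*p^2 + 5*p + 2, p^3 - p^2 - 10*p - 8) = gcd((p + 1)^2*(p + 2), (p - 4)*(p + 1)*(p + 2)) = p^2 + 3*p + 2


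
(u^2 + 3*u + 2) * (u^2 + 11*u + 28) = u^4 + 14*u^3 + 63*u^2 + 106*u + 56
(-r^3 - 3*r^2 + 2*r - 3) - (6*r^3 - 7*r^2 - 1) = -7*r^3 + 4*r^2 + 2*r - 2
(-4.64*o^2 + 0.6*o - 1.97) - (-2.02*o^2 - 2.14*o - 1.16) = -2.62*o^2 + 2.74*o - 0.81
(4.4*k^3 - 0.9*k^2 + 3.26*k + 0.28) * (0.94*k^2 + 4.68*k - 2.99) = 4.136*k^5 + 19.746*k^4 - 14.3036*k^3 + 18.211*k^2 - 8.437*k - 0.8372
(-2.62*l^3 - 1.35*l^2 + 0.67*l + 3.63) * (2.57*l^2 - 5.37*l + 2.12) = -6.7334*l^5 + 10.5999*l^4 + 3.417*l^3 + 2.8692*l^2 - 18.0727*l + 7.6956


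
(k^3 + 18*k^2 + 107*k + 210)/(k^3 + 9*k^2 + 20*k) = (k^2 + 13*k + 42)/(k*(k + 4))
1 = 1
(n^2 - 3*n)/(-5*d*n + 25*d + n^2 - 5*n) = n*(3 - n)/(5*d*n - 25*d - n^2 + 5*n)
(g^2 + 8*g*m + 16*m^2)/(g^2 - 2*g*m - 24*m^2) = (g + 4*m)/(g - 6*m)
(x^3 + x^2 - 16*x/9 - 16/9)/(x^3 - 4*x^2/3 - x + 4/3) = (x + 4/3)/(x - 1)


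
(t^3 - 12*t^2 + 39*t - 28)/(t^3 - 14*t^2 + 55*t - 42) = (t - 4)/(t - 6)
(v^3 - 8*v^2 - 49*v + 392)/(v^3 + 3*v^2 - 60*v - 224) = (v - 7)/(v + 4)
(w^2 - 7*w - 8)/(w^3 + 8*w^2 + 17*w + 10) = (w - 8)/(w^2 + 7*w + 10)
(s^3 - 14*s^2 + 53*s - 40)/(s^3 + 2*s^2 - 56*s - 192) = (s^2 - 6*s + 5)/(s^2 + 10*s + 24)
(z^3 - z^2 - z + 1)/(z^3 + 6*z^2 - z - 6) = (z - 1)/(z + 6)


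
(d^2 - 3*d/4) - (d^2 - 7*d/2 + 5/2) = 11*d/4 - 5/2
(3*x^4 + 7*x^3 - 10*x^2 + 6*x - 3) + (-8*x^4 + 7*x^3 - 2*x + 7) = -5*x^4 + 14*x^3 - 10*x^2 + 4*x + 4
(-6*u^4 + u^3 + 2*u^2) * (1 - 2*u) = 12*u^5 - 8*u^4 - 3*u^3 + 2*u^2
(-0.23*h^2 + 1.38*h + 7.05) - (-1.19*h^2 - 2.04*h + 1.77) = 0.96*h^2 + 3.42*h + 5.28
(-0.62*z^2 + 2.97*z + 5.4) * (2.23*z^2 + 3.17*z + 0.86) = -1.3826*z^4 + 4.6577*z^3 + 20.9237*z^2 + 19.6722*z + 4.644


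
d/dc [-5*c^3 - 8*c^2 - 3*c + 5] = -15*c^2 - 16*c - 3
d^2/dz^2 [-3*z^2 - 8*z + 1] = -6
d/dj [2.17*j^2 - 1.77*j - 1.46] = 4.34*j - 1.77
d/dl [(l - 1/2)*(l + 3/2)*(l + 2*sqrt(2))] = 3*l^2 + 2*l + 4*sqrt(2)*l - 3/4 + 2*sqrt(2)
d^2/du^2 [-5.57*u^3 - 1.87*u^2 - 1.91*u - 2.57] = -33.42*u - 3.74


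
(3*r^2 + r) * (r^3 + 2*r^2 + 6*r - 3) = 3*r^5 + 7*r^4 + 20*r^3 - 3*r^2 - 3*r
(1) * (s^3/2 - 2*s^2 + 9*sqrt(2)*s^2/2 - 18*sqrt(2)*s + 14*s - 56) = s^3/2 - 2*s^2 + 9*sqrt(2)*s^2/2 - 18*sqrt(2)*s + 14*s - 56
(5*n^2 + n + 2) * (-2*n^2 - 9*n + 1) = -10*n^4 - 47*n^3 - 8*n^2 - 17*n + 2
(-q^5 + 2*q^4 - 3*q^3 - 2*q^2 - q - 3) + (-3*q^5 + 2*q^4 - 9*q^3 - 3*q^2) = -4*q^5 + 4*q^4 - 12*q^3 - 5*q^2 - q - 3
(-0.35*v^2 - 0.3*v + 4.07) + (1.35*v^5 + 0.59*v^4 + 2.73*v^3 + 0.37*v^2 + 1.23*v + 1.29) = 1.35*v^5 + 0.59*v^4 + 2.73*v^3 + 0.02*v^2 + 0.93*v + 5.36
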